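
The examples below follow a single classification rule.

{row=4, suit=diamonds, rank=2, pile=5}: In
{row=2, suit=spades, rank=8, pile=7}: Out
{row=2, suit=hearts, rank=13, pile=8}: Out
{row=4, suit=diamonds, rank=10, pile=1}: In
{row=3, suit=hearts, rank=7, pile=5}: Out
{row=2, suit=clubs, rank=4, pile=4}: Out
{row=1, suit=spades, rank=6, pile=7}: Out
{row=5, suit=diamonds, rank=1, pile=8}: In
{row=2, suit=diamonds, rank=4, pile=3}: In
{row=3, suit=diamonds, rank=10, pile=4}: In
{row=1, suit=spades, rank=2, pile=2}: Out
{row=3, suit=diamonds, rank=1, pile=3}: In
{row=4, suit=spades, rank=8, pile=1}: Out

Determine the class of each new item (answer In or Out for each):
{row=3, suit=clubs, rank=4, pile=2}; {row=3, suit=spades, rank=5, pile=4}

Out, Out

'In' ⟺ suit is diamonds.
{row=3, suit=clubs, rank=4, pile=2} → suit is clubs → Out. {row=3, suit=spades, rank=5, pile=4} → suit is spades → Out.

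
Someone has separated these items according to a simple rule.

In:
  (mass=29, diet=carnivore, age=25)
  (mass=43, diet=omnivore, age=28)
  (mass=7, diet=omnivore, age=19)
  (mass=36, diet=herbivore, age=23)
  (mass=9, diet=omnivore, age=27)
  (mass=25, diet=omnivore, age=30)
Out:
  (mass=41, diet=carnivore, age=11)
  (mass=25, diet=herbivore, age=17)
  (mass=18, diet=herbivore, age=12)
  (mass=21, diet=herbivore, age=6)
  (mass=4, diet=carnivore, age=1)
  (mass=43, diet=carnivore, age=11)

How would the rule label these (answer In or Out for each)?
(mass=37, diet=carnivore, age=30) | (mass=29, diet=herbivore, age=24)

A rule that fits every label: age ≥ 19 — true of each 'In' example, false of each 'Out' one.

In, In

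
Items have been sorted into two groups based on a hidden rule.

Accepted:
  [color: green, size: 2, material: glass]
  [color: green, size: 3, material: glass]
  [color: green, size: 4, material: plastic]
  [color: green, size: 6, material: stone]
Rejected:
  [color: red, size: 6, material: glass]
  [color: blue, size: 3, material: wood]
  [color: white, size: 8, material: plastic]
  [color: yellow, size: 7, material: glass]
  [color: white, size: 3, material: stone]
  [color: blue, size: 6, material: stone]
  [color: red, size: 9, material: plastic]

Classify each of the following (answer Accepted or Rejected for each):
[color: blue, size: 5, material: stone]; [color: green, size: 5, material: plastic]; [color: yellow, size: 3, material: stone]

Rejected, Accepted, Rejected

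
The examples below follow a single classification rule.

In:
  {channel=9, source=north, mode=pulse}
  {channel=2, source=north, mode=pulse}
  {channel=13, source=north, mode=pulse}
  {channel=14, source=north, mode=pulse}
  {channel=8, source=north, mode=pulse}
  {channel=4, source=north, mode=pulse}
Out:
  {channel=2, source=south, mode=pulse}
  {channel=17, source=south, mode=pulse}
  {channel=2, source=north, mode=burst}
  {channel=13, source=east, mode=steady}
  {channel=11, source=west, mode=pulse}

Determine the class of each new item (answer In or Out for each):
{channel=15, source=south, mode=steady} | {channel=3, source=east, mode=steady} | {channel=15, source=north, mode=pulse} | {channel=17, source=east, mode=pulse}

'In' ⟺ mode is pulse AND source is north.

Out, Out, In, Out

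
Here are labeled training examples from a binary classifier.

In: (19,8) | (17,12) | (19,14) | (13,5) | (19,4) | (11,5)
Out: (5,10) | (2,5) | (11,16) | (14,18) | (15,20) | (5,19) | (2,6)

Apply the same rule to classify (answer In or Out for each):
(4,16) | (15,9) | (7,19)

Out, In, Out

'In' ⟺ first > second.
(4,16) → 4 < 16 → Out. (15,9) → 15 > 9 → In. (7,19) → 7 < 19 → Out.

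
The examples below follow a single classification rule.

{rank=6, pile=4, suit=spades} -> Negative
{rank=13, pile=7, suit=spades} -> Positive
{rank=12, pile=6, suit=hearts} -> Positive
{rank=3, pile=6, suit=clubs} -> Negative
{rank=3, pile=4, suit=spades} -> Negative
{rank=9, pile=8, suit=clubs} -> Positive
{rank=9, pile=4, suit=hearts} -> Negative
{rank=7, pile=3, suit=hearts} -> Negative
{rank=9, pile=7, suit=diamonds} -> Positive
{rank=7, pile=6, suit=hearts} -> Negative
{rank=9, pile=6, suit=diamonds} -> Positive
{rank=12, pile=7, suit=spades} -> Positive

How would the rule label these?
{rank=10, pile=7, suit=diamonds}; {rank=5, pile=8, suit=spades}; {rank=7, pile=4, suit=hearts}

The common property of the 'Positive' items is: pile ≥ 6 AND rank ≥ 9. No 'Negative' item has it.

Positive, Negative, Negative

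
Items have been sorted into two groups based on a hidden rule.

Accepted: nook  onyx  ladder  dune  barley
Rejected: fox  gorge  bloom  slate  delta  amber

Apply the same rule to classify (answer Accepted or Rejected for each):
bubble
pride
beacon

Accepted, Rejected, Accepted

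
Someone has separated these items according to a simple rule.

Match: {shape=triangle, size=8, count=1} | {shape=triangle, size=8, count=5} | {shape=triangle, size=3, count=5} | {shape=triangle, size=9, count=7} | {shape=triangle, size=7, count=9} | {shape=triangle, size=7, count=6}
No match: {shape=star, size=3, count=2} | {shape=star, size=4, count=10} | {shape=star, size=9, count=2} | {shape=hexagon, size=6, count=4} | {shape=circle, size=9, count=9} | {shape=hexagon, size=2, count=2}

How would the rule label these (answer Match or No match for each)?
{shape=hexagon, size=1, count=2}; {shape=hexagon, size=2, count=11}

No match, No match

Rule: shape is triangle. This holds for each 'Match' example and fails for each 'No match' one.
{shape=hexagon, size=1, count=2}: No match (shape is hexagon).
{shape=hexagon, size=2, count=11}: No match (shape is hexagon).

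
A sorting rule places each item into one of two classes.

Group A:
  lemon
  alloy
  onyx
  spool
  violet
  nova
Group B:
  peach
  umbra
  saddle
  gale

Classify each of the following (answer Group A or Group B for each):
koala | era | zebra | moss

Group A, Group B, Group B, Group A

Every 'Group A' example satisfies: contains 'o'. None of the 'Group B' examples do.
Group A: koala, since has 'o'.
Group B: era, since no 'o'.
Group B: zebra, since no 'o'.
Group A: moss, since has 'o'.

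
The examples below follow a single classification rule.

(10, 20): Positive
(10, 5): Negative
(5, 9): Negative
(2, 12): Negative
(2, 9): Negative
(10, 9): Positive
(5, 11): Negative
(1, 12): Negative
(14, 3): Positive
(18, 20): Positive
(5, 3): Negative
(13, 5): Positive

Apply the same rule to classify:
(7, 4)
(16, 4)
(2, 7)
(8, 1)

'Positive' ⟺ sum ≥ 17.
(7, 4) → 7+4 = 11 → Negative. (16, 4) → 16+4 = 20 → Positive. (2, 7) → 2+7 = 9 → Negative. (8, 1) → 8+1 = 9 → Negative.

Negative, Positive, Negative, Negative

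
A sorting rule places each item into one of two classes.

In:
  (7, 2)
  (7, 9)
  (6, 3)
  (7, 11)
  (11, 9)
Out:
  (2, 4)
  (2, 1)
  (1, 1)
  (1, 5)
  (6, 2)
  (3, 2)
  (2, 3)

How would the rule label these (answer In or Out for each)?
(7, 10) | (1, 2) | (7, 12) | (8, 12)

In, Out, In, In

The classifier is using: sum ≥ 9.
(7, 10) — 7+10 = 17, hence In. (1, 2) — 1+2 = 3, hence Out. (7, 12) — 7+12 = 19, hence In. (8, 12) — 8+12 = 20, hence In.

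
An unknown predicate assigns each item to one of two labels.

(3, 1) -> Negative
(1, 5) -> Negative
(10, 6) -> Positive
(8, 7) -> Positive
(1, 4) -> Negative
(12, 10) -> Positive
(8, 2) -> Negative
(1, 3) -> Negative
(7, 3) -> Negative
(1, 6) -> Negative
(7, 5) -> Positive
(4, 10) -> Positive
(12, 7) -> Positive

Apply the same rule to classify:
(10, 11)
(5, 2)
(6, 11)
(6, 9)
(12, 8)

A rule that fits every label: sum ≥ 12 — true of each 'Positive' example, false of each 'Negative' one.
(10, 11) — 10+11 = 21, hence Positive. (5, 2) — 5+2 = 7, hence Negative. (6, 11) — 6+11 = 17, hence Positive. (6, 9) — 6+9 = 15, hence Positive. (12, 8) — 12+8 = 20, hence Positive.

Positive, Negative, Positive, Positive, Positive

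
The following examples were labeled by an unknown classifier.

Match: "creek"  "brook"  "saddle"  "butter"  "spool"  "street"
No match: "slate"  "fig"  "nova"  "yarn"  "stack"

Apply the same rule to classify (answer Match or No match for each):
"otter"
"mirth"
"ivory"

Match, No match, No match

A rule that fits every label: has a double letter — true of each 'Match' example, false of each 'No match' one.
"otter" — 'tt' doubled, hence Match.
"mirth" — no doubled letter, hence No match.
"ivory" — no doubled letter, hence No match.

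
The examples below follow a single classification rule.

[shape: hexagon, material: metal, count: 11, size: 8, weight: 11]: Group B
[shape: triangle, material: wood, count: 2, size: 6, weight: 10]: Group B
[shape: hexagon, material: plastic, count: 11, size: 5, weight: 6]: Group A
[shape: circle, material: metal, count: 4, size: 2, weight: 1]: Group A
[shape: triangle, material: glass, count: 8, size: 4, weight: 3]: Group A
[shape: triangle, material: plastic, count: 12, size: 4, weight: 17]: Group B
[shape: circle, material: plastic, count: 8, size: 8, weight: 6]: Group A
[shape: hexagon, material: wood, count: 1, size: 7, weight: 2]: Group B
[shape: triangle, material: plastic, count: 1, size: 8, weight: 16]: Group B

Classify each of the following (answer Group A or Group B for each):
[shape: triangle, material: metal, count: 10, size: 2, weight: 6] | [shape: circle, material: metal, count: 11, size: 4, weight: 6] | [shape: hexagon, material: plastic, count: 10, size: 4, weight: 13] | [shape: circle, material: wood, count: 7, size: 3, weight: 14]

Group A, Group A, Group B, Group B

Every 'Group A' example satisfies: count ≥ 2 AND weight ≤ 6. None of the 'Group B' examples do.
[shape: triangle, material: metal, count: 10, size: 2, weight: 6]: Group A (count = 10, weight = 6). [shape: circle, material: metal, count: 11, size: 4, weight: 6]: Group A (count = 11, weight = 6). [shape: hexagon, material: plastic, count: 10, size: 4, weight: 13]: Group B (count = 10, weight = 13). [shape: circle, material: wood, count: 7, size: 3, weight: 14]: Group B (count = 7, weight = 14).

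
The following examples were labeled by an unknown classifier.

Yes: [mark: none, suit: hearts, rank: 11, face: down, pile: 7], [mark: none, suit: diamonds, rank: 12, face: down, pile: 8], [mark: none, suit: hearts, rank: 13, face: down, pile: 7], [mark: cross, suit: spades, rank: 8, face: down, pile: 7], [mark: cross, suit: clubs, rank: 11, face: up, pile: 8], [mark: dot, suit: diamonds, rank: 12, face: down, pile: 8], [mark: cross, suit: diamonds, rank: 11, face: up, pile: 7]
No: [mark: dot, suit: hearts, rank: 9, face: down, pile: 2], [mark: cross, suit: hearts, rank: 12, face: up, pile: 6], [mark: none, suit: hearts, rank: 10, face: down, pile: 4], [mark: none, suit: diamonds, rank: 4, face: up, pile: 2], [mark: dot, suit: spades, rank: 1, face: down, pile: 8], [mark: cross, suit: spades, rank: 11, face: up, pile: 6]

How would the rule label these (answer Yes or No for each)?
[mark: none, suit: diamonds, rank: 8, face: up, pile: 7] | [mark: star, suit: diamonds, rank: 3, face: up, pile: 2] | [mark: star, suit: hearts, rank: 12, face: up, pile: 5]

Yes, No, No

The distinguishing property — pile ≥ 7 AND rank ≥ 4 — holds for all the 'Yes' cases and none of the 'No' cases.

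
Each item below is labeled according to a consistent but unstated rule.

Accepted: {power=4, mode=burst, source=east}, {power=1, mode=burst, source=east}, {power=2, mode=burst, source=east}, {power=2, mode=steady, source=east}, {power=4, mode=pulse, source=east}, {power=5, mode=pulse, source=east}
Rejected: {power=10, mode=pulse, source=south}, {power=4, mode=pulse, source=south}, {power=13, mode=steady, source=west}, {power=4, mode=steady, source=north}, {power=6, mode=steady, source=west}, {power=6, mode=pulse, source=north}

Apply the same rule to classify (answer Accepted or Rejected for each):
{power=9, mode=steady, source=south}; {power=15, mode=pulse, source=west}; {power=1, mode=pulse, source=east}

Rejected, Rejected, Accepted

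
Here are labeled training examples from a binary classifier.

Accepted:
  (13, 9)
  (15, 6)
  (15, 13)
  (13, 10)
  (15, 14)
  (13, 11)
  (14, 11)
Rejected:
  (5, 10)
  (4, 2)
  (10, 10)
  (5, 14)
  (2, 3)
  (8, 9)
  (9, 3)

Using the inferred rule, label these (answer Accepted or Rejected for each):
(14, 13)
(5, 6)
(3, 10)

Accepted, Rejected, Rejected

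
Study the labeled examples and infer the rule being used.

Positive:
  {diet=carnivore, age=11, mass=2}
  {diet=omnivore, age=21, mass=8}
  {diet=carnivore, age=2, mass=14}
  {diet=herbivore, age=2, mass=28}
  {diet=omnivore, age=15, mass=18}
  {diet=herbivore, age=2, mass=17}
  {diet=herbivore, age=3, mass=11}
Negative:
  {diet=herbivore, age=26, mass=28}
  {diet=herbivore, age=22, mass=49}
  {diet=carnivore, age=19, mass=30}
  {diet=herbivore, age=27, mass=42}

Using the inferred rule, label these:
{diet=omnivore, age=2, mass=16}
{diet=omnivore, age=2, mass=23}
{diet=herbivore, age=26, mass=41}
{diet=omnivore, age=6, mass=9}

Positive, Positive, Negative, Positive

The common property of the 'Positive' items is: mass ≤ 28 AND age ≤ 21. No 'Negative' item has it.
{diet=omnivore, age=2, mass=16} — mass = 16, age = 2, hence Positive. {diet=omnivore, age=2, mass=23} — mass = 23, age = 2, hence Positive. {diet=herbivore, age=26, mass=41} — mass = 41, age = 26, hence Negative. {diet=omnivore, age=6, mass=9} — mass = 9, age = 6, hence Positive.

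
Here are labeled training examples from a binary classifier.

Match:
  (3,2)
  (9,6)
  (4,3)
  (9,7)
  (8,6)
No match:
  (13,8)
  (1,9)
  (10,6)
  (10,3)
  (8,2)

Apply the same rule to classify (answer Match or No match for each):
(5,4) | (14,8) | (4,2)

A rule that fits every label: |first − second| ≤ 3 — true of each 'Match' example, false of each 'No match' one.
(5,4) — |5−4| = 1, hence Match.
(14,8) — |14−8| = 6, hence No match.
(4,2) — |4−2| = 2, hence Match.

Match, No match, Match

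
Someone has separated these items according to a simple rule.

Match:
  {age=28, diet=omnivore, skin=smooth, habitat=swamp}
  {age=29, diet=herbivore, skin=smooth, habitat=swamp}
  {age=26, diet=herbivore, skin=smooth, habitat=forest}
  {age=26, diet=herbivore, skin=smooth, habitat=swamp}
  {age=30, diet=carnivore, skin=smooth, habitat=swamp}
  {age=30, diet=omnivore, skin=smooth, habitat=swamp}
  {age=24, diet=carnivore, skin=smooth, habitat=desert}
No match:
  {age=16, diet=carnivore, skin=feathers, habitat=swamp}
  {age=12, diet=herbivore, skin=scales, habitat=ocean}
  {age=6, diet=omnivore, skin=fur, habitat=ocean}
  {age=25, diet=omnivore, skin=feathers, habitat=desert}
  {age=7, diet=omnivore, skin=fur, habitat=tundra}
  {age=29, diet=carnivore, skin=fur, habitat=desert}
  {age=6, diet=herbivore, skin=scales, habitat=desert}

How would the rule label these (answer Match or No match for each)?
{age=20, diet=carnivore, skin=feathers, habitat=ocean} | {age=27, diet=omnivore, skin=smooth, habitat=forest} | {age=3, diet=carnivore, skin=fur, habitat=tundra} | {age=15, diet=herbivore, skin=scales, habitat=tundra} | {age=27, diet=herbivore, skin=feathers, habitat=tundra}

No match, Match, No match, No match, No match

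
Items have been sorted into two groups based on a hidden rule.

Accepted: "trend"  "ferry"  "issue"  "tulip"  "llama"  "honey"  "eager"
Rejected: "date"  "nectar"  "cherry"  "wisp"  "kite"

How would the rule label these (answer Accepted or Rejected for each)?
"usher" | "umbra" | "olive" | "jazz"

Accepted, Accepted, Accepted, Rejected

'Accepted' ⟺ odd length.
Accepted: "usher", since length 5.
Accepted: "umbra", since length 5.
Accepted: "olive", since length 5.
Rejected: "jazz", since length 4.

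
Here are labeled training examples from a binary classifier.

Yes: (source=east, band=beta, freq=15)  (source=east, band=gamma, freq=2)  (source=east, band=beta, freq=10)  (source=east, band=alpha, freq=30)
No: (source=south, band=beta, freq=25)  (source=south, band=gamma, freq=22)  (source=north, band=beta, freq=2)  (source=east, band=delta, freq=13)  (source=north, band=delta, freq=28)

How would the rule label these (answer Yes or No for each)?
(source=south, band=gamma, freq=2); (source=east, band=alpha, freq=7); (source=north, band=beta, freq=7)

No, Yes, No

A rule that fits every label: source is east AND freq ≠ 13 — true of each 'Yes' example, false of each 'No' one.
(source=south, band=gamma, freq=2) → source is south, freq = 2 → No. (source=east, band=alpha, freq=7) → source is east, freq = 7 → Yes. (source=north, band=beta, freq=7) → source is north, freq = 7 → No.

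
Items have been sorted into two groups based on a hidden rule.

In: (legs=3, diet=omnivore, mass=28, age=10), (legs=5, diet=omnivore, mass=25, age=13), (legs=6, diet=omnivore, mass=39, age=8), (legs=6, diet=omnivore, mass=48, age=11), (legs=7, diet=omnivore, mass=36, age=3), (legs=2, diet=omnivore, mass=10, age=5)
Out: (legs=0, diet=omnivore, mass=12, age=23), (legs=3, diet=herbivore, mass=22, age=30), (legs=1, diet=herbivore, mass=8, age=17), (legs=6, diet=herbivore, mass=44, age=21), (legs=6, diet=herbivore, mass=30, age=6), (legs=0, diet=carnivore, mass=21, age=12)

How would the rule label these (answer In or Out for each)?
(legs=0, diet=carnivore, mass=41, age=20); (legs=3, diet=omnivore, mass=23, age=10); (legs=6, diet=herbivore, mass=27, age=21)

Out, In, Out

The simplest hypothesis consistent with all the labels is: diet is omnivore AND age ≤ 13.
(legs=0, diet=carnivore, mass=41, age=20): diet is carnivore, age = 20 — doesn't qualify, so Out.
(legs=3, diet=omnivore, mass=23, age=10): diet is omnivore, age = 10 — fits, so In.
(legs=6, diet=herbivore, mass=27, age=21): diet is herbivore, age = 21 — doesn't qualify, so Out.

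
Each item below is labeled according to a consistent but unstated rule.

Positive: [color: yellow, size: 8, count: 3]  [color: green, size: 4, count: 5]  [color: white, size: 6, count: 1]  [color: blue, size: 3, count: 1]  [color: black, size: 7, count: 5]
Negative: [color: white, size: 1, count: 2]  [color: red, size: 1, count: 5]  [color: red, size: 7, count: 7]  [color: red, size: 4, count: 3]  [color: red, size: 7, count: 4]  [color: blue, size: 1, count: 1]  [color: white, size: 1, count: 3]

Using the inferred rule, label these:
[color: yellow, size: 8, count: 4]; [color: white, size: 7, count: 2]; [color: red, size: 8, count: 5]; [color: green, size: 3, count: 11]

Positive, Positive, Negative, Positive

The simplest hypothesis consistent with all the labels is: color is not red AND size ≥ 3.
[color: yellow, size: 8, count: 4]: Positive (color is yellow, size = 8).
[color: white, size: 7, count: 2]: Positive (color is white, size = 7).
[color: red, size: 8, count: 5]: Negative (color is red, size = 8).
[color: green, size: 3, count: 11]: Positive (color is green, size = 3).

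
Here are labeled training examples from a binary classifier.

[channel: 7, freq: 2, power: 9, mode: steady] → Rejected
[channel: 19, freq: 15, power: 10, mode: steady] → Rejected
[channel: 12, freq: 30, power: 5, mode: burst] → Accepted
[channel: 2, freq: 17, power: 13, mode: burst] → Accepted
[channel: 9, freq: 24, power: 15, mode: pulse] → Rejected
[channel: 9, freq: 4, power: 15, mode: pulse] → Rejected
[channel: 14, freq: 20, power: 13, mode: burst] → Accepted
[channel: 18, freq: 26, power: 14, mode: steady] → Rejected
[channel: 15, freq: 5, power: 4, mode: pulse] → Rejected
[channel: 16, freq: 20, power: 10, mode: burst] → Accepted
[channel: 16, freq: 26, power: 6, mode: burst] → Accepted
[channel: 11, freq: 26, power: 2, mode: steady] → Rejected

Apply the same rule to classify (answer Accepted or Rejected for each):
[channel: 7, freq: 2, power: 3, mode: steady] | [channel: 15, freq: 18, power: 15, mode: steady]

The pattern is that an item is 'Accepted' exactly when: mode is burst.
[channel: 7, freq: 2, power: 3, mode: steady]: mode is steady — fails this test, so Rejected.
[channel: 15, freq: 18, power: 15, mode: steady]: mode is steady — fails this test, so Rejected.

Rejected, Rejected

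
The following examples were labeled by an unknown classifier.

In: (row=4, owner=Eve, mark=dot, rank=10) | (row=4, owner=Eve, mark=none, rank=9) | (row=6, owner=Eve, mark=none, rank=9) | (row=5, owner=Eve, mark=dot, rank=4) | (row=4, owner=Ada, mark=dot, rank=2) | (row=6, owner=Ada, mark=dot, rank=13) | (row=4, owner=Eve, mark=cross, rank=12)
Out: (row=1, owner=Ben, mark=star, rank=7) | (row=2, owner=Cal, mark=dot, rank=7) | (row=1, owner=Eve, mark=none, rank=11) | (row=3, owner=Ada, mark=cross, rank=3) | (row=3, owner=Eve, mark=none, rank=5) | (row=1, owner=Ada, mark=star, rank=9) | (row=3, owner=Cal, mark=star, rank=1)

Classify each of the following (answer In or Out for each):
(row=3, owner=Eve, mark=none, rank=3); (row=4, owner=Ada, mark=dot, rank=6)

Out, In

The simplest hypothesis consistent with all the labels is: row ≥ 4.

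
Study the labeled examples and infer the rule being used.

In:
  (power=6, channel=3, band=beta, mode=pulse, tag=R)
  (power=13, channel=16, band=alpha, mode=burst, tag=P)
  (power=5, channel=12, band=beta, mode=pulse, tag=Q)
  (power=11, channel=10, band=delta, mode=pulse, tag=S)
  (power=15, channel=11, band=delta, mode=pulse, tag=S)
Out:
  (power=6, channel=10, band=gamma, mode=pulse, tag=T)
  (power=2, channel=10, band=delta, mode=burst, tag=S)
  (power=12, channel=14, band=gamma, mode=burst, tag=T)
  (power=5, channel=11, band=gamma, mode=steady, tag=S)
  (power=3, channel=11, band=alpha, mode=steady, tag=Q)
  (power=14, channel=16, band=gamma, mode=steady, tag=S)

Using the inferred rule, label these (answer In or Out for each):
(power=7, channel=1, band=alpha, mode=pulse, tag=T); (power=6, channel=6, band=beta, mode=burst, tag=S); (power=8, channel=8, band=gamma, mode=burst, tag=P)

In, In, Out

The rule appears to be: band is not gamma AND power ≥ 5.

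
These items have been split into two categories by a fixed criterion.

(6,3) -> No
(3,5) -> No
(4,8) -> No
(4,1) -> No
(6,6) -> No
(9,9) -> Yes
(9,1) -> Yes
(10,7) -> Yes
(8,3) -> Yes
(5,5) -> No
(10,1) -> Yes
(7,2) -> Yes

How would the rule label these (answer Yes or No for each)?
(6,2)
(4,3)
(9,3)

All 'Yes' examples share one property — first ≥ 7 — and every 'No' example lacks it.
(6,2): first 6, fails the rule → No. (4,3): first 4, fails the rule → No. (9,3): first 9, meets the rule → Yes.

No, No, Yes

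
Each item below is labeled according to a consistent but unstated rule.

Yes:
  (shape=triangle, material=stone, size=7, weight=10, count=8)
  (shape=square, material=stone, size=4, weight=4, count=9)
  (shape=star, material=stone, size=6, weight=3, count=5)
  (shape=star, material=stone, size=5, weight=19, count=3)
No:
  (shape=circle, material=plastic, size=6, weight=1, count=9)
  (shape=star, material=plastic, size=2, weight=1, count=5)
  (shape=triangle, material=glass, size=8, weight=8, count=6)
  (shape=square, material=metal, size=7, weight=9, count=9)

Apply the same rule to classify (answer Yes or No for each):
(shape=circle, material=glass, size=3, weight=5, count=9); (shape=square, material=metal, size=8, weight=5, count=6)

No, No

Rule: material is stone. This holds for each 'Yes' example and fails for each 'No' one.
(shape=circle, material=glass, size=3, weight=5, count=9) — material is glass, hence No. (shape=square, material=metal, size=8, weight=5, count=6) — material is metal, hence No.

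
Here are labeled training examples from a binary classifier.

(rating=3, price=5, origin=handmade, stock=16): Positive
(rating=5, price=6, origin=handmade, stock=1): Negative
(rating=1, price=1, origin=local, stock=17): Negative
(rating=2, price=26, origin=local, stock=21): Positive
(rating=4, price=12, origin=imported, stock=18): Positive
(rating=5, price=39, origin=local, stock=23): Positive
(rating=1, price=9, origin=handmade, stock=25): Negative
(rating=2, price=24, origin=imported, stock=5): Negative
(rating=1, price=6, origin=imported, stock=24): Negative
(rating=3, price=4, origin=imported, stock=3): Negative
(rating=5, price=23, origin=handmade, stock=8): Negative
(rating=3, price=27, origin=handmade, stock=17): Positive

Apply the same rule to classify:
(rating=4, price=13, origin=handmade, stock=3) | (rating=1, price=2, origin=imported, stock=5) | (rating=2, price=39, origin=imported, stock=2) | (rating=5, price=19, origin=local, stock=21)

One predicate separates the groups cleanly: rating ≥ 2 AND stock ≥ 16.

Negative, Negative, Negative, Positive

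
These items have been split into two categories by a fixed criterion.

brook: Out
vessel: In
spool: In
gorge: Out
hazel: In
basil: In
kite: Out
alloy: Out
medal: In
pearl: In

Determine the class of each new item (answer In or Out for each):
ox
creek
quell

Out, Out, In

Checking candidate rules against both groups, what survives is: ends with 'l'.
Out: ox, since ends with 'x'. Out: creek, since ends with 'k'. In: quell, since ends with 'l'.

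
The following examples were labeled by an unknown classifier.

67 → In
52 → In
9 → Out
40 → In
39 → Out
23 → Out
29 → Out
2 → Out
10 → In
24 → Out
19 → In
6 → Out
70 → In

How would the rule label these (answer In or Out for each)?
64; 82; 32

In, In, Out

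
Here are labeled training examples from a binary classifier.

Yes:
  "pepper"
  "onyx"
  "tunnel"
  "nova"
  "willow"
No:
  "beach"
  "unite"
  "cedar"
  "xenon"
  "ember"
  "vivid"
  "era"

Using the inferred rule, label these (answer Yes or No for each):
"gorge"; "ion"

No, No

The pattern is that an item is 'Yes' exactly when: even length.
"gorge": length 5 — lacks this property, so No.
"ion": length 3 — lacks this property, so No.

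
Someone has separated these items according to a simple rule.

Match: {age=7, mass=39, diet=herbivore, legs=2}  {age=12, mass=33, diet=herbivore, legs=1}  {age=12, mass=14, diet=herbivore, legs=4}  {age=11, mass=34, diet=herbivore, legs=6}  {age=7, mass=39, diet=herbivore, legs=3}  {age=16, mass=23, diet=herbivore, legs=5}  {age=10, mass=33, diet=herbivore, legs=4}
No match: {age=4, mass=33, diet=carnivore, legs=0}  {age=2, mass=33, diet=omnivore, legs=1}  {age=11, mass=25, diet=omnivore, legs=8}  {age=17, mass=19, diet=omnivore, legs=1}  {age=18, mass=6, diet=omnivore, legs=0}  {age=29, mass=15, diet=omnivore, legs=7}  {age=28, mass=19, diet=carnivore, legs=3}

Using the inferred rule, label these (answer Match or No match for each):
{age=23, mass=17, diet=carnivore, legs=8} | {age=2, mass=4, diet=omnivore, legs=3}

No match, No match

The rule appears to be: diet is herbivore.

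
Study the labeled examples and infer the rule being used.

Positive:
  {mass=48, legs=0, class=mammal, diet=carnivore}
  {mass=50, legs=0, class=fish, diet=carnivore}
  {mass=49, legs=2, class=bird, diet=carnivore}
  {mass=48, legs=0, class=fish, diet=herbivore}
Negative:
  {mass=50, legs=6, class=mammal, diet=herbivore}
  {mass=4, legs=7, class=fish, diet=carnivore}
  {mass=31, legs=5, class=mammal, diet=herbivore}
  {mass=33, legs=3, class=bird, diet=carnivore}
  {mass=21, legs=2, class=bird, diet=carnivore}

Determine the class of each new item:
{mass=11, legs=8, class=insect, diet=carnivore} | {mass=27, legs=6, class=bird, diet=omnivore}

The pattern is that an item is 'Positive' exactly when: mass ≥ 31 AND legs ≤ 2.
{mass=11, legs=8, class=insect, diet=carnivore} — mass = 11, legs = 8, hence Negative. {mass=27, legs=6, class=bird, diet=omnivore} — mass = 27, legs = 6, hence Negative.

Negative, Negative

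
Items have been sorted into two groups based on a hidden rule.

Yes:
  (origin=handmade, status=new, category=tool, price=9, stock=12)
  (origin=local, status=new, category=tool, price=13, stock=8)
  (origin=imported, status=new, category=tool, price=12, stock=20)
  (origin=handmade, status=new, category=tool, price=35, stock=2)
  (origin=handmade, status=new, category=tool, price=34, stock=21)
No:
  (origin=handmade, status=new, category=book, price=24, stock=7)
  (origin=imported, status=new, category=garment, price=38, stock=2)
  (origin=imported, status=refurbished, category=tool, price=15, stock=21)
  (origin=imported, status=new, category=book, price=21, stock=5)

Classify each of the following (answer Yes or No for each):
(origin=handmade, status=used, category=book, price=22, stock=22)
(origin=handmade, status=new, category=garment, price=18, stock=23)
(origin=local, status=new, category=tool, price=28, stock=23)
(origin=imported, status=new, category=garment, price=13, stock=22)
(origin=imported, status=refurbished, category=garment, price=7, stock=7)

Rule: category is tool AND status is new. This holds for each 'Yes' example and fails for each 'No' one.
No: (origin=handmade, status=used, category=book, price=22, stock=22), since category is book, status is used.
No: (origin=handmade, status=new, category=garment, price=18, stock=23), since category is garment, status is new.
Yes: (origin=local, status=new, category=tool, price=28, stock=23), since category is tool, status is new.
No: (origin=imported, status=new, category=garment, price=13, stock=22), since category is garment, status is new.
No: (origin=imported, status=refurbished, category=garment, price=7, stock=7), since category is garment, status is refurbished.

No, No, Yes, No, No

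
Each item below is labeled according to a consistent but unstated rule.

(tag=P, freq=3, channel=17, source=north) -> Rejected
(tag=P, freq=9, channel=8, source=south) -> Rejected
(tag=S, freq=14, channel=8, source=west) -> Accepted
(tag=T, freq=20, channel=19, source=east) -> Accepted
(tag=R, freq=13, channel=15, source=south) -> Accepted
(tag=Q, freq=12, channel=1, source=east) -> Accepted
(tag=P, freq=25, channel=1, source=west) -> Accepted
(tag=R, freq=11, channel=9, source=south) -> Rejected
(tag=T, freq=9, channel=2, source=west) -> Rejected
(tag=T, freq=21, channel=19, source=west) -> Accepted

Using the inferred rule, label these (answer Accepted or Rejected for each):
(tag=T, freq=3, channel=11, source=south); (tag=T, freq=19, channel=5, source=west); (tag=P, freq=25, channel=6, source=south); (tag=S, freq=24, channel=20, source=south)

Rejected, Accepted, Accepted, Accepted

The rule appears to be: freq ≥ 12.
Rejected: (tag=T, freq=3, channel=11, source=south), since freq = 3.
Accepted: (tag=T, freq=19, channel=5, source=west), since freq = 19.
Accepted: (tag=P, freq=25, channel=6, source=south), since freq = 25.
Accepted: (tag=S, freq=24, channel=20, source=south), since freq = 24.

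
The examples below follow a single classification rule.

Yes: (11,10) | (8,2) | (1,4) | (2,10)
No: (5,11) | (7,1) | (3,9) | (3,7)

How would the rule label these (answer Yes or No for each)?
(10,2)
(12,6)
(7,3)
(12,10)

Yes, Yes, No, Yes

The common property of the 'Yes' items is: second is even. No 'No' item has it.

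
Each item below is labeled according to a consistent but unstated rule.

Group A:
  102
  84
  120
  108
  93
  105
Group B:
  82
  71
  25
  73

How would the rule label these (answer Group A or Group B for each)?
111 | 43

Group A, Group B

The classifier is using: multiple of 3.
111 — 111 = 3·37, hence Group A. 43 — 43 = 3·14 + 1, hence Group B.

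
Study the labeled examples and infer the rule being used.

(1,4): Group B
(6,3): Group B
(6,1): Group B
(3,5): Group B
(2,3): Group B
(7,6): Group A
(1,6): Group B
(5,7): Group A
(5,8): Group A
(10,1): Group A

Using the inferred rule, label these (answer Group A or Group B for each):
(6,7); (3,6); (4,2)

Group A, Group B, Group B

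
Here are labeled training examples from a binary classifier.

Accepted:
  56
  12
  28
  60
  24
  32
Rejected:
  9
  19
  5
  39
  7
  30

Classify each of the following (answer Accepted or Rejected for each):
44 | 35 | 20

A rule that fits every label: multiple of 4 — true of each 'Accepted' example, false of each 'Rejected' one.
44 — 44 = 4·11, hence Accepted.
35 — 35 = 4·8 + 3, hence Rejected.
20 — 20 = 4·5, hence Accepted.

Accepted, Rejected, Accepted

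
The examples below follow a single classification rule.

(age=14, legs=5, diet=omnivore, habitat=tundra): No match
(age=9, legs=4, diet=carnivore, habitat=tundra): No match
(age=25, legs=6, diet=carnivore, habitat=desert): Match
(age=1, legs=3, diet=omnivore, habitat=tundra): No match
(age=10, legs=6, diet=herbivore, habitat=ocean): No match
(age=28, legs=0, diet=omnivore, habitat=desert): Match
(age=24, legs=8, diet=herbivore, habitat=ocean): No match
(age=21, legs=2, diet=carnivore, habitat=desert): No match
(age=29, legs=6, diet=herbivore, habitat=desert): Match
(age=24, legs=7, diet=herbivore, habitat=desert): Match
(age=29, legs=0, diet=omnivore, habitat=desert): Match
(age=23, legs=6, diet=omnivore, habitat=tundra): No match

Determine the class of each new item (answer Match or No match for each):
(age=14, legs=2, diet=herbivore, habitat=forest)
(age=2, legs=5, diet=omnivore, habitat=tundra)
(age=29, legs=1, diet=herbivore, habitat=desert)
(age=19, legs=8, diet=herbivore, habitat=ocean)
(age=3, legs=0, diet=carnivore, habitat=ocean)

Rule: habitat is desert AND age ≥ 23. This holds for each 'Match' example and fails for each 'No match' one.
(age=14, legs=2, diet=herbivore, habitat=forest) — habitat is forest, age = 14, hence No match. (age=2, legs=5, diet=omnivore, habitat=tundra) — habitat is tundra, age = 2, hence No match. (age=29, legs=1, diet=herbivore, habitat=desert) — habitat is desert, age = 29, hence Match. (age=19, legs=8, diet=herbivore, habitat=ocean) — habitat is ocean, age = 19, hence No match. (age=3, legs=0, diet=carnivore, habitat=ocean) — habitat is ocean, age = 3, hence No match.

No match, No match, Match, No match, No match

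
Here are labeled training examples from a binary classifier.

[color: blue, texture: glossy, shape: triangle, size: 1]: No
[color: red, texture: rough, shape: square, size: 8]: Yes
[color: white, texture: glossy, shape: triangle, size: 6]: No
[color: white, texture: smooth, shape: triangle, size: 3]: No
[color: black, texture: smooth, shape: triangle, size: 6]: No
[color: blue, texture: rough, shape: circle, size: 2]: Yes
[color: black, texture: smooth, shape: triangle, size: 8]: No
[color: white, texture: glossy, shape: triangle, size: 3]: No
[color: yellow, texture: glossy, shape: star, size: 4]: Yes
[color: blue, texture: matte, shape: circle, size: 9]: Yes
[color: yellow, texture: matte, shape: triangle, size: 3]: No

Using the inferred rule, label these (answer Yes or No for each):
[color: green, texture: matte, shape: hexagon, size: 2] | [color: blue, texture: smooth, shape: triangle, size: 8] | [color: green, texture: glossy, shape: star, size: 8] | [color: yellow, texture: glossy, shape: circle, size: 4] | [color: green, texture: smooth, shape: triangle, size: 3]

Yes, No, Yes, Yes, No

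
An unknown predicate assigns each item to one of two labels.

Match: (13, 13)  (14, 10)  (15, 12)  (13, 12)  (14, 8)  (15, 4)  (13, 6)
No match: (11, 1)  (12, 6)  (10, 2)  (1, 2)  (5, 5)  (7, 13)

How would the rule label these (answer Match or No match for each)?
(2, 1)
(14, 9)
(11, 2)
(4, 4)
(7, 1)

No match, Match, No match, No match, No match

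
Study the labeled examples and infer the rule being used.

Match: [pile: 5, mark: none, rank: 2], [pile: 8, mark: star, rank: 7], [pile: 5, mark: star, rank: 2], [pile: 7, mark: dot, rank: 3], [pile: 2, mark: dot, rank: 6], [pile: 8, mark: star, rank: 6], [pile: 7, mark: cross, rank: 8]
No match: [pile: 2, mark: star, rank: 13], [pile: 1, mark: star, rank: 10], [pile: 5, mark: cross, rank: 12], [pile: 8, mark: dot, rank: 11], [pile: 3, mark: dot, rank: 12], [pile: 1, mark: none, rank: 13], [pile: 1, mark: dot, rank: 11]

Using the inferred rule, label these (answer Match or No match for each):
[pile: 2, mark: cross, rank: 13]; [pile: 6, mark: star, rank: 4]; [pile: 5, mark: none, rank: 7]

No match, Match, Match

Rule: rank ≤ 8. This holds for each 'Match' example and fails for each 'No match' one.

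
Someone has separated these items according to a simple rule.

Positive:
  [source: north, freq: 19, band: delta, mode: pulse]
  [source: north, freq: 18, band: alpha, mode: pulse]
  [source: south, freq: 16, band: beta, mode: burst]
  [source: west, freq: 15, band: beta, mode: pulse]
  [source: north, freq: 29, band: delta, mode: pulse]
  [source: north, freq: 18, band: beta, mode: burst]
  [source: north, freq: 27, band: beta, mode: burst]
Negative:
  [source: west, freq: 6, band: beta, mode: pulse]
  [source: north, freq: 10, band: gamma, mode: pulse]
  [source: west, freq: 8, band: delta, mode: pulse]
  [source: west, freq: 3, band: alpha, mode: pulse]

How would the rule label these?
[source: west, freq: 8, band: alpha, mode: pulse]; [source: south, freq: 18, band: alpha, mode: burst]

All 'Positive' examples share one property — freq ≥ 15 — and every 'Negative' example lacks it.

Negative, Positive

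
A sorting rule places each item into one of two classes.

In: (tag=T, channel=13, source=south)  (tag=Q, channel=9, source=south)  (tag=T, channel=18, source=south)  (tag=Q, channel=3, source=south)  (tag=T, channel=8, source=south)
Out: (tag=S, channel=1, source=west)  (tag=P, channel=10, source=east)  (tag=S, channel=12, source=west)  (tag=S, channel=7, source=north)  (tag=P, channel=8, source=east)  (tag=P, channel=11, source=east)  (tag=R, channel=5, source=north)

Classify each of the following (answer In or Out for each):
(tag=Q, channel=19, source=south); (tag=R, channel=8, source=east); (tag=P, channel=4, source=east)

In, Out, Out

The simplest hypothesis consistent with all the labels is: source is south.
(tag=Q, channel=19, source=south): In (source is south).
(tag=R, channel=8, source=east): Out (source is east).
(tag=P, channel=4, source=east): Out (source is east).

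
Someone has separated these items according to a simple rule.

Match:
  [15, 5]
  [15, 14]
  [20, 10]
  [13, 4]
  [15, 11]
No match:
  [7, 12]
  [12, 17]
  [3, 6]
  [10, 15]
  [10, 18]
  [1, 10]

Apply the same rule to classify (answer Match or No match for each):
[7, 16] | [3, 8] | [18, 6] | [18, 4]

All 'Match' examples share one property — first > second — and every 'No match' example lacks it.
No match: [7, 16], since 7 < 16. No match: [3, 8], since 3 < 8. Match: [18, 6], since 18 > 6. Match: [18, 4], since 18 > 4.

No match, No match, Match, Match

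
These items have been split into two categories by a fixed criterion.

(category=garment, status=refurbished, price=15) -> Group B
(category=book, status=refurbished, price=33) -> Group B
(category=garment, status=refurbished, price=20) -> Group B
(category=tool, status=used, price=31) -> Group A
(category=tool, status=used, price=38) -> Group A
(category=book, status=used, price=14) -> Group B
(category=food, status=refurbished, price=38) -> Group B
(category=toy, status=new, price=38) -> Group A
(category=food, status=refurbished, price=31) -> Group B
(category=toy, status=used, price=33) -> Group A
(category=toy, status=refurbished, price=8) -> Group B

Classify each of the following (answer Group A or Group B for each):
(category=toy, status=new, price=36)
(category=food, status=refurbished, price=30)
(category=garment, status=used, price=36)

Group A, Group B, Group A

One predicate separates the groups cleanly: status is not refurbished AND price ≥ 15.
Group A: (category=toy, status=new, price=36), since status is new, price = 36.
Group B: (category=food, status=refurbished, price=30), since status is refurbished, price = 30.
Group A: (category=garment, status=used, price=36), since status is used, price = 36.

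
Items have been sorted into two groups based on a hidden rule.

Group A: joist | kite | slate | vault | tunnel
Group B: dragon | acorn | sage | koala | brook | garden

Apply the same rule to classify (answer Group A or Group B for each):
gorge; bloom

Group B, Group B

The simplest hypothesis consistent with all the labels is: contains 't'.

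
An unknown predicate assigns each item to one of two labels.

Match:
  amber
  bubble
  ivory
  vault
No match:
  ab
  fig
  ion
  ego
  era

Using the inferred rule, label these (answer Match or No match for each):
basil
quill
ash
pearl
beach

Match, Match, No match, Match, Match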